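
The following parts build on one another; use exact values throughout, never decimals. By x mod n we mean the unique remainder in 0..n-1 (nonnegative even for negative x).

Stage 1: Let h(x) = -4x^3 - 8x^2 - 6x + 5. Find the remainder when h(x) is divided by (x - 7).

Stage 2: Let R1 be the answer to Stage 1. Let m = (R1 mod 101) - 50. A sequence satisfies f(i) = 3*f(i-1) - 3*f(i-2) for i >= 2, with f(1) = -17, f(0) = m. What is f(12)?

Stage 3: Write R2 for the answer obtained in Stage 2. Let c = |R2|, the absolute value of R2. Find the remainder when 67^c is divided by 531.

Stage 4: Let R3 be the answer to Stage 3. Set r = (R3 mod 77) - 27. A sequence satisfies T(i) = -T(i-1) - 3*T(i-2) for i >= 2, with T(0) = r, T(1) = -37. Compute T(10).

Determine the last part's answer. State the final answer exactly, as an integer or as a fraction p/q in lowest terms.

Stage 1: remainder = value at the root: -4*(7)^3 - 8*(7)^2 - 6*(7)^1 + 5 = (-1372) + (-392) + (-42) + (5) = -1801; answer -1801
Stage 2: R1 = -1801; m = -33; f(2) = 3*(-17) - 3*(-33) = 48; iterating: f(2)=48, f(3)=195, f(4)=441, f(5)=738, f(6)=891, f(7)=459, f(8)=-1296, f(9)=-5265, f(10)=-11907, f(11)=-19926, f(12)=-24057; answer -24057
Stage 3: R2 = -24057; c = 24057; squarings mod 531: 67^1=67, 67^2=241, 67^4=202, 67^8=448, 67^16=517, 67^32=196, 67^64=184, 67^128=403, 67^256=454, 67^512=88, 67^1024=310, 67^2048=520, 67^4096=121, 67^8192=304, 67^16384=22; 67^24057 = 67^1 * 67^8 * 67^16 * 67^32 * 67^64 * 67^128 * 67^256 * 67^1024 * 67^2048 * 67^4096 * 67^16384 = 73 (mod 531); answer 73
Stage 4: R3 = 73; r = 46; T(2) = -1*(-37) - 3*(46) = -101; iterating: T(2)=-101, T(3)=212, T(4)=91, T(5)=-727, T(6)=454, T(7)=1727, T(8)=-3089, T(9)=-2092, T(10)=11359; answer 11359

11359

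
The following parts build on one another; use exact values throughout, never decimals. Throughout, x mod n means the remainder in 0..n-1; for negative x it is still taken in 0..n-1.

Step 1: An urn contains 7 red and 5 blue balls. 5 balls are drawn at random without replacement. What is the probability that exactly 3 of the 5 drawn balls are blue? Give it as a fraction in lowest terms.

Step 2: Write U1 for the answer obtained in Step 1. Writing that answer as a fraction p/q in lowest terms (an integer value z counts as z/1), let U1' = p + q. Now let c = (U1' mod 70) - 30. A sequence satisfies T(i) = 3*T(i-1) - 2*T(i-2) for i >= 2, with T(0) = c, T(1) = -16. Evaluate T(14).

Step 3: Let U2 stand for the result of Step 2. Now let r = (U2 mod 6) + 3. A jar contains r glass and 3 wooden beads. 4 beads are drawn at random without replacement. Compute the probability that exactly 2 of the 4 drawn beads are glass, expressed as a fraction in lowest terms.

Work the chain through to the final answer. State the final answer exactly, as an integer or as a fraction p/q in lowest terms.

3/5

Step 1: total draws C(12,5) = 792; favorable C(5,3)*C(7,2) = 210; P = 35/132; answer 35/132
Step 2: U1 = 35/132; threaded value p + q = 167; c = -3; T(2) = 3*(-16) - 2*(-3) = -42; iterating: T(2)=-42, T(3)=-94, T(4)=-198, T(5)=-406, T(6)=-822, T(7)=-1654, T(8)=-3318, T(9)=-6646, T(10)=-13302, T(11)=-26614, T(12)=-53238, T(13)=-106486, T(14)=-212982; answer -212982
Step 3: U2 = -212982; r = 3; total draws C(6,4) = 15; favorable C(3,2)*C(3,2) = 9; P = 3/5; answer 3/5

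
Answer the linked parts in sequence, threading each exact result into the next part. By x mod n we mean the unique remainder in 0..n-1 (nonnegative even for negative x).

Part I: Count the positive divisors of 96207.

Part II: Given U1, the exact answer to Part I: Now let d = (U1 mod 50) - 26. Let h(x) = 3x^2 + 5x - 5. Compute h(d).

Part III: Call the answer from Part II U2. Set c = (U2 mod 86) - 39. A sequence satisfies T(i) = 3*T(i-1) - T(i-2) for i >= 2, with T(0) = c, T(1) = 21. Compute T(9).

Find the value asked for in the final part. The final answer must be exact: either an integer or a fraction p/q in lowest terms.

46368

Part I: 96207 = 3 * 32069; number of divisors = (1+1) * (1+1) = 4; answer 4
Part II: U1 = 4; d = -22; 3*(-22)^2 + 5*(-22)^1 - 5 = (1452) + (-110) + (-5) = 1337; answer 1337
Part III: U2 = 1337; c = 8; T(2) = 3*(21) - 1*(8) = 55; iterating: T(2)=55, T(3)=144, T(4)=377, T(5)=987, T(6)=2584, T(7)=6765, T(8)=17711, T(9)=46368; answer 46368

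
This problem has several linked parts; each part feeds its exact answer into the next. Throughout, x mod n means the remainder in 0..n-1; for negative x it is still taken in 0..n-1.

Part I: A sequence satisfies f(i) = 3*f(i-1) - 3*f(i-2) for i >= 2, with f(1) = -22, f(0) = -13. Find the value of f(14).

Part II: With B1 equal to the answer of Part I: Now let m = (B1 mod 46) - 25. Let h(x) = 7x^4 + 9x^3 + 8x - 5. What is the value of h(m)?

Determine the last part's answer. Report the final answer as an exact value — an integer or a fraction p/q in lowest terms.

1047835

Part I: f(2) = 3*(-22) - 3*(-13) = -27; iterating: f(2)=-27, f(3)=-15, f(4)=36, f(5)=153, f(6)=351, f(7)=594, f(8)=729, f(9)=405, f(10)=-972, f(11)=-4131, f(12)=-9477, f(13)=-16038, f(14)=-19683; answer -19683
Part II: B1 = -19683; m = -20; 7*(-20)^4 + 9*(-20)^3 + 8*(-20)^1 - 5 = (1120000) + (-72000) + (-160) + (-5) = 1047835; answer 1047835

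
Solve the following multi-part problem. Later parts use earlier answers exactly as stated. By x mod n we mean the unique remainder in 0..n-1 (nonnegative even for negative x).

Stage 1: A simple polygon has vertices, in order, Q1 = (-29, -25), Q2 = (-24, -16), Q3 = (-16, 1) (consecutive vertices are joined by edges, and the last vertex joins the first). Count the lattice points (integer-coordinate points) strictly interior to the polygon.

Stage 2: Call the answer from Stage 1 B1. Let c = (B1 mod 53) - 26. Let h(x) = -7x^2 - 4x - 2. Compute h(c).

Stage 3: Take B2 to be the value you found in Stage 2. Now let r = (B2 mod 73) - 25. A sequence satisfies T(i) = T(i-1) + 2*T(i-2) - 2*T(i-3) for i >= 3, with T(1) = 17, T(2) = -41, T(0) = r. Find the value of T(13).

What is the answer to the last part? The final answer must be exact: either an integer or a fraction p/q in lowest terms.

Stage 1: cross terms: (-29*-16 - -24*-25)=-136, (-24*1 - -16*-16)=-280, (-16*-25 - -29*1)=429; twice the area = |13| = 13; area = 13/2; boundary points = 1 + 1 + 13 = 15; strictly interior points = area - boundary/2 + 1 = 0; answer 0
Stage 2: B1 = 0; c = -26; -7*(-26)^2 - 4*(-26)^1 - 2 = (-4732) + (104) + (-2) = -4630; answer -4630
Stage 3: B2 = -4630; r = 17; T(3) = 1*(-41) + 2*(17) - 2*(17) = -41; iterating: T(3)=-41, T(4)=-157, T(5)=-157, T(6)=-389, T(7)=-389, T(8)=-853, T(9)=-853, T(10)=-1781, T(11)=-1781, T(12)=-3637, T(13)=-3637; answer -3637

-3637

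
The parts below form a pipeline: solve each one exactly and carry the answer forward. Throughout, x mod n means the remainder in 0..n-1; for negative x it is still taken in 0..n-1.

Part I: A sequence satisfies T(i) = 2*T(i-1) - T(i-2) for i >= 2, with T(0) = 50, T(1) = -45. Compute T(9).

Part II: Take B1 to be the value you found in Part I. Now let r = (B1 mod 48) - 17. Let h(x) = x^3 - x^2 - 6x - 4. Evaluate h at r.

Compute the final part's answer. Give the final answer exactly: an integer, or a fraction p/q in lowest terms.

Part I: T(2) = 2*(-45) - 1*(50) = -140; iterating: T(2)=-140, T(3)=-235, T(4)=-330, T(5)=-425, T(6)=-520, T(7)=-615, T(8)=-710, T(9)=-805; answer -805
Part II: B1 = -805; r = -6; 1*(-6)^3 - 1*(-6)^2 - 6*(-6)^1 - 4 = (-216) + (-36) + (36) + (-4) = -220; answer -220

-220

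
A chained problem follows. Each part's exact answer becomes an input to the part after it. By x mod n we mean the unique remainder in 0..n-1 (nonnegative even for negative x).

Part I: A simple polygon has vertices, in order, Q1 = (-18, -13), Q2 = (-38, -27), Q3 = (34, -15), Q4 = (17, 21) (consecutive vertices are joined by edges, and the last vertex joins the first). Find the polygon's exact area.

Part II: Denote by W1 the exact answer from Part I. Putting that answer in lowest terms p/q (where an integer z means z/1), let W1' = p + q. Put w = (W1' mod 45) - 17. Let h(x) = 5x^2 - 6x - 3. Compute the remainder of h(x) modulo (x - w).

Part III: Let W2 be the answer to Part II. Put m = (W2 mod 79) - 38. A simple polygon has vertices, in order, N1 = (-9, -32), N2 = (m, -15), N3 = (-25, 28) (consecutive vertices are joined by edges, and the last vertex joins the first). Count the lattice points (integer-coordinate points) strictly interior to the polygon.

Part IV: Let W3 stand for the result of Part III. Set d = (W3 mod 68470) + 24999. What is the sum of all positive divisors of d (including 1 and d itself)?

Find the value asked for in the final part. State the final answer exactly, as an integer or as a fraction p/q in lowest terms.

Part I: cross terms: (-18*-27 - -38*-13)=-8, (-38*-15 - 34*-27)=1488, (34*21 - 17*-15)=969, (17*-13 - -18*21)=157; twice the area = |2606| = 2606; area = 1303; answer 1303
Part II: W1 = 1303; threaded value p + q = 1304; w = 27; remainder = value at the root: 5*(27)^2 - 6*(27)^1 - 3 = (3645) + (-162) + (-3) = 3480; answer 3480
Part III: W2 = 3480; m = -34; cross terms: (-9*-15 - -34*-32)=-953, (-34*28 - -25*-15)=-1327, (-25*-32 - -9*28)=1052; twice the area = |-1228| = 1228; area = 614; boundary points = 1 + 1 + 4 = 6; strictly interior points = area - boundary/2 + 1 = 612; answer 612
Part IV: W3 = 612; d = 25611; 25611 = 3 * 8537; sigma = (1 + 3) * (1 + 8537) = 4 * 8538 = 34152; answer 34152

34152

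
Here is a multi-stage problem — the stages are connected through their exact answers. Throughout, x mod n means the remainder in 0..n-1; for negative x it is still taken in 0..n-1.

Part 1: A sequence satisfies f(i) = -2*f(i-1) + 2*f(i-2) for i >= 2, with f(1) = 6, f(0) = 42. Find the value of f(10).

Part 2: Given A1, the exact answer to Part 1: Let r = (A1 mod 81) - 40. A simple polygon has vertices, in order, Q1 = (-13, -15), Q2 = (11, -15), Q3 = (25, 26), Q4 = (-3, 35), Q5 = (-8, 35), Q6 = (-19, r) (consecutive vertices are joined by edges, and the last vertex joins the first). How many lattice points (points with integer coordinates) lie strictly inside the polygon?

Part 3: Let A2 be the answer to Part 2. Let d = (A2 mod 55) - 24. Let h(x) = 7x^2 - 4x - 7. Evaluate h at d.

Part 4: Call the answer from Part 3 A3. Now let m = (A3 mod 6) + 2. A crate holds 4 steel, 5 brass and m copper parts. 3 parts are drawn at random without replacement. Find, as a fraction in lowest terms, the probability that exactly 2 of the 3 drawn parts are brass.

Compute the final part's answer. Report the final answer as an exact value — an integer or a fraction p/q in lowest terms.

Part 1: f(2) = -2*(6) + 2*(42) = 72; iterating: f(2)=72, f(3)=-132, f(4)=408, f(5)=-1080, f(6)=2976, f(7)=-8112, f(8)=22176, f(9)=-60576, f(10)=165504; answer 165504
Part 2: A1 = 165504; r = -19; cross terms: (-13*-15 - 11*-15)=360, (11*26 - 25*-15)=661, (25*35 - -3*26)=953, (-3*35 - -8*35)=175, (-8*-19 - -19*35)=817, (-19*-15 - -13*-19)=38; twice the area = |3004| = 3004; area = 1502; boundary points = 24 + 1 + 1 + 5 + 1 + 2 = 34; strictly interior points = area - boundary/2 + 1 = 1486; answer 1486
Part 3: A2 = 1486; d = -23; 7*(-23)^2 - 4*(-23)^1 - 7 = (3703) + (92) + (-7) = 3788; answer 3788
Part 4: A3 = 3788; m = 4; total draws C(13,3) = 286; favorable C(5,2)*C(8,1) = 80; P = 40/143; answer 40/143

40/143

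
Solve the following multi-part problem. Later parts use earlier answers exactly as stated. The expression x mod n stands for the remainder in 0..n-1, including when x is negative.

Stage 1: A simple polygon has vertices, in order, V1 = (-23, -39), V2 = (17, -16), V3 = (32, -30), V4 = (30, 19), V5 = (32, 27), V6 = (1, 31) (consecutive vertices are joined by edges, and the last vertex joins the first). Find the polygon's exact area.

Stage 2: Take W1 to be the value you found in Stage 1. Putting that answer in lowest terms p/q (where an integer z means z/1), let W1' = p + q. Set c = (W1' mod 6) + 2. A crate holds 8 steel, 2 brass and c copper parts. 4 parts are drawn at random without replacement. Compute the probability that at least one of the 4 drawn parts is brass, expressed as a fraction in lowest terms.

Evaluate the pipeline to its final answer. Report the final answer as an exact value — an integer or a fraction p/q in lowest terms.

Stage 1: cross terms: (-23*-16 - 17*-39)=1031, (17*-30 - 32*-16)=2, (32*19 - 30*-30)=1508, (30*27 - 32*19)=202, (32*31 - 1*27)=965, (1*-39 - -23*31)=674; twice the area = |4382| = 4382; area = 2191; answer 2191
Stage 2: W1 = 2191; threaded value p + q = 2192; c = 4; total draws C(14,4) = 1001; complement C(12,4) = 495; favorable 1001 - 495 = 506; P = 46/91; answer 46/91

46/91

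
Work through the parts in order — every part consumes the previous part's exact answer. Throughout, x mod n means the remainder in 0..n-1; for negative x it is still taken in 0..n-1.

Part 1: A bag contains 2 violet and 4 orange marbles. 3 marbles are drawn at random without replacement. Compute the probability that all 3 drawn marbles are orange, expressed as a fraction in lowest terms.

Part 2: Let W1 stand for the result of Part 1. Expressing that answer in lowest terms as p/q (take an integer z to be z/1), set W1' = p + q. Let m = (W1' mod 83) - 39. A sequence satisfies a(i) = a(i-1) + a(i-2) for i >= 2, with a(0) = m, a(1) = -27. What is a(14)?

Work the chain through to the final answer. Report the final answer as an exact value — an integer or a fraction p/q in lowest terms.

Part 1: total draws C(6,3) = 20; favorable C(4,3) = 4; P = 1/5; answer 1/5
Part 2: W1 = 1/5; threaded value p + q = 6; m = -33; a(2) = 1*(-27) + 1*(-33) = -60; iterating: a(2)=-60, a(3)=-87, a(4)=-147, a(5)=-234, a(6)=-381, a(7)=-615, a(8)=-996, a(9)=-1611, a(10)=-2607, a(11)=-4218, a(12)=-6825, a(13)=-11043, a(14)=-17868; answer -17868

-17868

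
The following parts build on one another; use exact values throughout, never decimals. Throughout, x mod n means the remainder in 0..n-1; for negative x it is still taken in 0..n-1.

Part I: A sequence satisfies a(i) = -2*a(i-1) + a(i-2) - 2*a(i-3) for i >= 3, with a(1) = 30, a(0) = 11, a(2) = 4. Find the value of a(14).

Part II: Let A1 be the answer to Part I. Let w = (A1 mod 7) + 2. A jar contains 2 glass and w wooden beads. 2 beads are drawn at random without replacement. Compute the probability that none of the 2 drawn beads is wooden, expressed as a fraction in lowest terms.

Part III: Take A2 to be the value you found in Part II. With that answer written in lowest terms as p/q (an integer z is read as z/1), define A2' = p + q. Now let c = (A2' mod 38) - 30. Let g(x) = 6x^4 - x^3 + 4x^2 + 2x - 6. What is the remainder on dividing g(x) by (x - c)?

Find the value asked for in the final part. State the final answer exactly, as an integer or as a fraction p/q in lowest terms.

Part I: a(3) = -2*(4) + 1*(30) - 2*(11) = 0; iterating: a(3)=0, a(4)=-56, a(5)=104, a(6)=-264, a(7)=744, a(8)=-1960, a(9)=5192, a(10)=-13832, a(11)=36776, a(12)=-97768, a(13)=259976, a(14)=-691272; answer -691272
Part II: A1 = -691272; w = 8; total draws C(10,2) = 45; favorable C(2,2) = 1; P = 1/45; answer 1/45
Part III: A2 = 1/45; threaded value p + q = 46; c = -22; remainder = value at the root: 6*(-22)^4 - 1*(-22)^3 + 4*(-22)^2 + 2*(-22)^1 - 6 = (1405536) + (10648) + (1936) + (-44) + (-6) = 1418070; answer 1418070

1418070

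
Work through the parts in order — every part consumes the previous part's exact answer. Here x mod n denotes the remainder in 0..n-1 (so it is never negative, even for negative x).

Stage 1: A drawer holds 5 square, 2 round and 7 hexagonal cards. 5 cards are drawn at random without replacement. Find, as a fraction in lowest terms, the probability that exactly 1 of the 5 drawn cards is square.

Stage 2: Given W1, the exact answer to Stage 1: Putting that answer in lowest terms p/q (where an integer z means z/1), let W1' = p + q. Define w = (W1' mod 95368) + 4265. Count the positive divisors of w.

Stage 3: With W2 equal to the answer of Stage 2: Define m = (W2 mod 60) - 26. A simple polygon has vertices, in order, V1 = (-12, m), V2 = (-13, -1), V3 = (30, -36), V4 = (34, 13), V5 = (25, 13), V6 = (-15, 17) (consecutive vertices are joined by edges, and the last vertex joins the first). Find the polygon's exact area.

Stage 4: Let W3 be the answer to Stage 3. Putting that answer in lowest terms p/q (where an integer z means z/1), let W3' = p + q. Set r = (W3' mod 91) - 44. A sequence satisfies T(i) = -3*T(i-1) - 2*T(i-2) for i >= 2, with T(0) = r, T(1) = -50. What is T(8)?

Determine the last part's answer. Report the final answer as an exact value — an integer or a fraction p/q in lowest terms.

Stage 1: total draws C(14,5) = 2002; favorable C(5,1)*C(9,4) = 630; P = 45/143; answer 45/143
Stage 2: W1 = 45/143; threaded value p + q = 188; w = 4453; 4453 = 61 * 73; number of divisors = (1+1) * (1+1) = 4; answer 4
Stage 3: W2 = 4; m = -22; cross terms: (-12*-1 - -13*-22)=-274, (-13*-36 - 30*-1)=498, (30*13 - 34*-36)=1614, (34*13 - 25*13)=117, (25*17 - -15*13)=620, (-15*-22 - -12*17)=534; twice the area = |3109| = 3109; area = 3109/2; answer 3109/2
Stage 4: W3 = 3109/2; threaded value p + q = 3111; r = -27; T(2) = -3*(-50) - 2*(-27) = 204; iterating: T(2)=204, T(3)=-512, T(4)=1128, T(5)=-2360, T(6)=4824, T(7)=-9752, T(8)=19608; answer 19608

19608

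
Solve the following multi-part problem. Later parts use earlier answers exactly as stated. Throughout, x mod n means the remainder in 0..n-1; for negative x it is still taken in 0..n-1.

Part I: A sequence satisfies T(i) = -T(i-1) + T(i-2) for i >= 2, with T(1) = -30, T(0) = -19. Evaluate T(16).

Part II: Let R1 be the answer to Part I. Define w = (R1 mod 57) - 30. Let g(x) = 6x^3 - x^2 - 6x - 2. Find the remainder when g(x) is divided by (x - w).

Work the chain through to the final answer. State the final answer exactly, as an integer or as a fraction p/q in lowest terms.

Part I: T(2) = -1*(-30) + 1*(-19) = 11; iterating: T(2)=11, T(3)=-41, T(4)=52, T(5)=-93, T(6)=145, T(7)=-238, T(8)=383, T(9)=-621, T(10)=1004, T(11)=-1625, T(12)=2629, T(13)=-4254, T(14)=6883, T(15)=-11137, T(16)=18020; answer 18020
Part II: R1 = 18020; w = -22; remainder = value at the root: 6*(-22)^3 - 1*(-22)^2 - 6*(-22)^1 - 2 = (-63888) + (-484) + (132) + (-2) = -64242; answer -64242

-64242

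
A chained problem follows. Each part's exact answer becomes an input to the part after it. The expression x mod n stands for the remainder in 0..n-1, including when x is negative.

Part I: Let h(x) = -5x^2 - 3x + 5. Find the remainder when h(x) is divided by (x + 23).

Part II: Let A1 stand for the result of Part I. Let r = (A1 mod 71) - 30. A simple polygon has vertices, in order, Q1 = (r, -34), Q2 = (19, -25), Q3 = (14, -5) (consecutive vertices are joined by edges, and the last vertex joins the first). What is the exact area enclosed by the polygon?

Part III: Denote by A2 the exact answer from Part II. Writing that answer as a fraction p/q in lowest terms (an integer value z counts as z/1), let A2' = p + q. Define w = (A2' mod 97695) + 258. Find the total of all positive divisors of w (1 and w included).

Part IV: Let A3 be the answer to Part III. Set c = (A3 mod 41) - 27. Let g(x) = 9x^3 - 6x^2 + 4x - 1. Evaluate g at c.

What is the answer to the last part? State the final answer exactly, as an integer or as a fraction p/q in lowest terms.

Part I: remainder = value at the root: -5*(-23)^2 - 3*(-23)^1 + 5 = (-2645) + (69) + (5) = -2571; answer -2571
Part II: A1 = -2571; r = 26; cross terms: (26*-25 - 19*-34)=-4, (19*-5 - 14*-25)=255, (14*-34 - 26*-5)=-346; twice the area = |-95| = 95; area = 95/2; answer 95/2
Part III: A2 = 95/2; threaded value p + q = 97; w = 355; 355 = 5 * 71; sigma = (1 + 5) * (1 + 71) = 6 * 72 = 432; answer 432
Part IV: A3 = 432; c = -5; 9*(-5)^3 - 6*(-5)^2 + 4*(-5)^1 - 1 = (-1125) + (-150) + (-20) + (-1) = -1296; answer -1296

-1296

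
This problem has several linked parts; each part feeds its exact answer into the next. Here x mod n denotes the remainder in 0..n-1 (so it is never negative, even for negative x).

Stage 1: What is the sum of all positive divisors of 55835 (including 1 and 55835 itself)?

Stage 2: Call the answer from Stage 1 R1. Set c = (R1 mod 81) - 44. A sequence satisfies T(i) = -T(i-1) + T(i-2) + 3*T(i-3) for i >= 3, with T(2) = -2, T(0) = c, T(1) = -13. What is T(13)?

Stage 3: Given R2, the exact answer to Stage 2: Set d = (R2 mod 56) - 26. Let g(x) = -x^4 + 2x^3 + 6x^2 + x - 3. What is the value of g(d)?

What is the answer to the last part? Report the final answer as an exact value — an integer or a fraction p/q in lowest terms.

-223

Stage 1: 55835 = 5 * 13 * 859; sigma = (1 + 5) * (1 + 13) * (1 + 859) = 6 * 14 * 860 = 72240; answer 72240
Stage 2: R1 = 72240; c = 25; T(3) = -1*(-2) + 1*(-13) + 3*(25) = 64; iterating: T(3)=64, T(4)=-105, T(5)=163, T(6)=-76, T(7)=-76, T(8)=489, T(9)=-793, T(10)=1054, T(11)=-380, T(12)=-945, T(13)=3727; answer 3727
Stage 3: R2 = 3727; d = 5; -1*(5)^4 + 2*(5)^3 + 6*(5)^2 + 1*(5)^1 - 3 = (-625) + (250) + (150) + (5) + (-3) = -223; answer -223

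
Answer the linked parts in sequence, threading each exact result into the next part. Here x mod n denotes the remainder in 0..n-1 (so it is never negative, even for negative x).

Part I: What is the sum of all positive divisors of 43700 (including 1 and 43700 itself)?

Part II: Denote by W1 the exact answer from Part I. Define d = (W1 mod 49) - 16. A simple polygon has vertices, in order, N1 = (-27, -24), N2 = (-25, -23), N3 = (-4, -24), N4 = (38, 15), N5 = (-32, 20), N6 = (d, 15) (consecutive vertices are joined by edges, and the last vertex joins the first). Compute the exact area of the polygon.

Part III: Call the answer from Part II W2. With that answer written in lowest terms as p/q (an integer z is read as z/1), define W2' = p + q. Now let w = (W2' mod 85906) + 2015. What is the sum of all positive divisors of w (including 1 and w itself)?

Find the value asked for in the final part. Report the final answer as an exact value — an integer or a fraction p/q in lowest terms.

Part I: 43700 = 2^2 * 5^2 * 19 * 23; sigma = (1 + 2 + 4) * (1 + 5 + 25) * (1 + 19) * (1 + 23) = 7 * 31 * 20 * 24 = 104160; answer 104160
Part II: W1 = 104160; d = 19; cross terms: (-27*-23 - -25*-24)=21, (-25*-24 - -4*-23)=508, (-4*15 - 38*-24)=852, (38*20 - -32*15)=1240, (-32*15 - 19*20)=-860, (19*-24 - -27*15)=-51; twice the area = |1710| = 1710; area = 855; answer 855
Part III: W2 = 855; threaded value p + q = 856; w = 2871; 2871 = 3^2 * 11 * 29; sigma = (1 + 3 + 9) * (1 + 11) * (1 + 29) = 13 * 12 * 30 = 4680; answer 4680

4680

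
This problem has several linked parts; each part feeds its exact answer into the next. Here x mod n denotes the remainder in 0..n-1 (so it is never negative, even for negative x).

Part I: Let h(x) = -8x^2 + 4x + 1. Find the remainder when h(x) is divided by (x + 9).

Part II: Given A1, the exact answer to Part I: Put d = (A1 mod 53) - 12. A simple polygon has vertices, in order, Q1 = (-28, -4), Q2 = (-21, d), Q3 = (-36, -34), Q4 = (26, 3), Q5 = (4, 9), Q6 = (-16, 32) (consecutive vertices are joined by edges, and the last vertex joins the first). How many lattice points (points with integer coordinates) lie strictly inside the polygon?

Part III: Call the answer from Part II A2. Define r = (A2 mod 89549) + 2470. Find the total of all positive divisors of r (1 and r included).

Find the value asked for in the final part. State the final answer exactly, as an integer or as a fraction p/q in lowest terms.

Part I: remainder = value at the root: -8*(-9)^2 + 4*(-9)^1 + 1 = (-648) + (-36) + (1) = -683; answer -683
Part II: A1 = -683; d = -6; cross terms: (-28*-6 - -21*-4)=84, (-21*-34 - -36*-6)=498, (-36*3 - 26*-34)=776, (26*9 - 4*3)=222, (4*32 - -16*9)=272, (-16*-4 - -28*32)=960; twice the area = |2812| = 2812; area = 1406; boundary points = 1 + 1 + 1 + 2 + 1 + 12 = 18; strictly interior points = area - boundary/2 + 1 = 1398; answer 1398
Part III: A2 = 1398; r = 3868; 3868 = 2^2 * 967; sigma = (1 + 2 + 4) * (1 + 967) = 7 * 968 = 6776; answer 6776

6776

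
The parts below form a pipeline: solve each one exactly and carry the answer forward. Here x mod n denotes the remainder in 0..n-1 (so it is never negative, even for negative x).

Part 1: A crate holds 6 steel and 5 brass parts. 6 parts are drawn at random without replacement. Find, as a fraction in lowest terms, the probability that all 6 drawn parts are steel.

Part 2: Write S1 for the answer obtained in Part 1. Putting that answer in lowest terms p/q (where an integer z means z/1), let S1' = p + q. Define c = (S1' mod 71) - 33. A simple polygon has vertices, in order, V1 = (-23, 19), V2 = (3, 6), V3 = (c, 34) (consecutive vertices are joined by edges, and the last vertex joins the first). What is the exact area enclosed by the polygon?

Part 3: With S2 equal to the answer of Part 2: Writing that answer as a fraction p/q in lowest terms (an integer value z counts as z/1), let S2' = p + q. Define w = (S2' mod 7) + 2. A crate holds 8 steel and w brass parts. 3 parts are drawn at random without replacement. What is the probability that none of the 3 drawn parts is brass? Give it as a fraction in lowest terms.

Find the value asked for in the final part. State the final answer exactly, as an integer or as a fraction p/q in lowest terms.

56/165

Part 1: total draws C(11,6) = 462; favorable C(6,6) = 1; P = 1/462; answer 1/462
Part 2: S1 = 1/462; threaded value p + q = 463; c = 4; cross terms: (-23*6 - 3*19)=-195, (3*34 - 4*6)=78, (4*19 - -23*34)=858; twice the area = |741| = 741; area = 741/2; answer 741/2
Part 3: S2 = 741/2; threaded value p + q = 743; w = 3; total draws C(11,3) = 165; favorable C(8,3) = 56; P = 56/165; answer 56/165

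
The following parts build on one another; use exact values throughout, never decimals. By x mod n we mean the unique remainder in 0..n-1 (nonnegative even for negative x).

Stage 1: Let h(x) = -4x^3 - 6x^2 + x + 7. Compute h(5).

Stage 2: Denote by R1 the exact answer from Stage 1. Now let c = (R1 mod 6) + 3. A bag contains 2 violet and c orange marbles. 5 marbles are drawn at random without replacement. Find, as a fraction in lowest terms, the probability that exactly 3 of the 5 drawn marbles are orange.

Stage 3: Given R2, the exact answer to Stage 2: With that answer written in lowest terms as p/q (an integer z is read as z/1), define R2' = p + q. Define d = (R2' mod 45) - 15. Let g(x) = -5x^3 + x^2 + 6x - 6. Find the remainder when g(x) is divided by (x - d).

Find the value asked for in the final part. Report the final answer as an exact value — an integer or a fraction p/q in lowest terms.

-2454

Stage 1: -4*(5)^3 - 6*(5)^2 + 1*(5)^1 + 7 = (-500) + (-150) + (5) + (7) = -638; answer -638
Stage 2: R1 = -638; c = 7; total draws C(9,5) = 126; favorable C(7,3)*C(2,2) = 35; P = 5/18; answer 5/18
Stage 3: R2 = 5/18; threaded value p + q = 23; d = 8; remainder = value at the root: -5*(8)^3 + 1*(8)^2 + 6*(8)^1 - 6 = (-2560) + (64) + (48) + (-6) = -2454; answer -2454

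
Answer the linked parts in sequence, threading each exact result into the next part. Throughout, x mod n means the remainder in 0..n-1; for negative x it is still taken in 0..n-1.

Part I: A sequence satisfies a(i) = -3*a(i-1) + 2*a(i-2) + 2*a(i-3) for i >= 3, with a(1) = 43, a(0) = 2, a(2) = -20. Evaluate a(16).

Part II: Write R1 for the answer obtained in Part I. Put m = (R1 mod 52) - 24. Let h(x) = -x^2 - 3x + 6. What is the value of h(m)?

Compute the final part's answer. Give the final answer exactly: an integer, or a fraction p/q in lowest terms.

Part I: a(3) = -3*(-20) + 2*(43) + 2*(2) = 150; iterating: a(3)=150, a(4)=-404, a(5)=1472, a(6)=-4924, a(7)=16908, a(8)=-57628, a(9)=196852, a(10)=-671996, a(11)=2294436, a(12)=-7833596, a(13)=26745668, a(14)=-91315324, a(15)=311770116, a(16)=-1064449660; answer -1064449660
Part II: R1 = -1064449660; m = -12; -1*(-12)^2 - 3*(-12)^1 + 6 = (-144) + (36) + (6) = -102; answer -102

-102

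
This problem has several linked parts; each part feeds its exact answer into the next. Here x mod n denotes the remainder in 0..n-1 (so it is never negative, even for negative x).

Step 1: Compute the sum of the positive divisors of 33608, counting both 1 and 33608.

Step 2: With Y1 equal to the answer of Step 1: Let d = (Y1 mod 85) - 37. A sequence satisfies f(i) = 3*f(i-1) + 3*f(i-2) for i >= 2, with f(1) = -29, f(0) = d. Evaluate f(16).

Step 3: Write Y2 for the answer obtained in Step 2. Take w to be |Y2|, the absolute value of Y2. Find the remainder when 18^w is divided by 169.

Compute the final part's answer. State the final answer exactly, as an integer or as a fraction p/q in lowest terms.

96

Step 1: 33608 = 2^3 * 4201; sigma = (1 + 2 + 4 + 8) * (1 + 4201) = 15 * 4202 = 63030; answer 63030
Step 2: Y1 = 63030; d = 8; f(2) = 3*(-29) + 3*(8) = -63; iterating: f(2)=-63, f(3)=-276, f(4)=-1017, f(5)=-3879, f(6)=-14688, f(7)=-55701, f(8)=-211167, f(9)=-800604, f(10)=-3035313, f(11)=-11507751, f(12)=-43629192, f(13)=-165410829, f(14)=-627120063, f(15)=-2377592676, f(16)=-9014138217; answer -9014138217
Step 3: Y2 = -9014138217; w = 9014138217; squarings mod 169: 18^1=18, 18^2=155, 18^4=27, 18^8=53, 18^16=105, 18^32=40, 18^64=79, 18^128=157, 18^256=144, 18^512=118, 18^1024=66, 18^2048=131, 18^4096=92, 18^8192=14, 18^16384=27, 18^32768=53, 18^65536=105, 18^131072=40, 18^262144=79, 18^524288=157, 18^1048576=144, 18^2097152=118, 18^4194304=66, 18^8388608=131, 18^16777216=92, 18^33554432=14, 18^67108864=27, 18^134217728=53, 18^268435456=105, 18^536870912=40, 18^1073741824=79, 18^2147483648=157, 18^4294967296=144, 18^8589934592=118; 18^9014138217 = 18^1 * 18^8 * 18^32 * 18^64 * 18^256 * 18^1024 * 18^4096 * 18^16384 * 18^32768 * 18^524288 * 18^4194304 * 18^16777216 * 18^134217728 * 18^268435456 * 18^8589934592 = 96 (mod 169); answer 96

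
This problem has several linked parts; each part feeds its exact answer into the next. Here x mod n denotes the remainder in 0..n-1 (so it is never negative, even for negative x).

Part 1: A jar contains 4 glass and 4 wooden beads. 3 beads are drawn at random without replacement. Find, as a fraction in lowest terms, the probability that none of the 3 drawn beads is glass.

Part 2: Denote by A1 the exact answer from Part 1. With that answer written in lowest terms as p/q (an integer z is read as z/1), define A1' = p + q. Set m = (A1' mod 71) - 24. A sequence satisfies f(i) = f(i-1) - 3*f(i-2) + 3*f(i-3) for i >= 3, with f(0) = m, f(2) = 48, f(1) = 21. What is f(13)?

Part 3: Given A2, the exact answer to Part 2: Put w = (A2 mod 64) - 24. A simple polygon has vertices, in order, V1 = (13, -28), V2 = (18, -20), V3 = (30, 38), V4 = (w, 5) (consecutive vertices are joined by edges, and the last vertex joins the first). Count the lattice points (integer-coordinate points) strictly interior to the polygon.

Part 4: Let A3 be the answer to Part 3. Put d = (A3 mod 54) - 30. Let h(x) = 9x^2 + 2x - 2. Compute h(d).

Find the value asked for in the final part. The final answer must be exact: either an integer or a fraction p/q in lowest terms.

85

Part 1: total draws C(8,3) = 56; favorable C(4,3) = 4; P = 1/14; answer 1/14
Part 2: A1 = 1/14; threaded value p + q = 15; m = -9; f(3) = 1*(48) - 3*(21) + 3*(-9) = -42; iterating: f(3)=-42, f(4)=-123, f(5)=147, f(6)=390, f(7)=-420, f(8)=-1149, f(9)=1281, f(10)=3468, f(11)=-3822, f(12)=-10383, f(13)=11487; answer 11487
Part 3: A2 = 11487; w = 7; cross terms: (13*-20 - 18*-28)=244, (18*38 - 30*-20)=1284, (30*5 - 7*38)=-116, (7*-28 - 13*5)=-261; twice the area = |1151| = 1151; area = 1151/2; boundary points = 1 + 2 + 1 + 3 = 7; strictly interior points = area - boundary/2 + 1 = 573; answer 573
Part 4: A3 = 573; d = 3; 9*(3)^2 + 2*(3)^1 - 2 = (81) + (6) + (-2) = 85; answer 85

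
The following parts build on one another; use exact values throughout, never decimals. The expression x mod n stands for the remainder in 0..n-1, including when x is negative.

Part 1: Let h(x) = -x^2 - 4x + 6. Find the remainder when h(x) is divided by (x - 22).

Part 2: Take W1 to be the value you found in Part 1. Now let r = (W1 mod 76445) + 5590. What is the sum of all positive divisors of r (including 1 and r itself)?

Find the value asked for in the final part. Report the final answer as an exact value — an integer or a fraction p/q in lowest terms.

82044

Part 1: remainder = value at the root: -1*(22)^2 - 4*(22)^1 + 6 = (-484) + (-88) + (6) = -566; answer -566
Part 2: W1 = -566; r = 81469; 81469 = 257 * 317; sigma = (1 + 257) * (1 + 317) = 258 * 318 = 82044; answer 82044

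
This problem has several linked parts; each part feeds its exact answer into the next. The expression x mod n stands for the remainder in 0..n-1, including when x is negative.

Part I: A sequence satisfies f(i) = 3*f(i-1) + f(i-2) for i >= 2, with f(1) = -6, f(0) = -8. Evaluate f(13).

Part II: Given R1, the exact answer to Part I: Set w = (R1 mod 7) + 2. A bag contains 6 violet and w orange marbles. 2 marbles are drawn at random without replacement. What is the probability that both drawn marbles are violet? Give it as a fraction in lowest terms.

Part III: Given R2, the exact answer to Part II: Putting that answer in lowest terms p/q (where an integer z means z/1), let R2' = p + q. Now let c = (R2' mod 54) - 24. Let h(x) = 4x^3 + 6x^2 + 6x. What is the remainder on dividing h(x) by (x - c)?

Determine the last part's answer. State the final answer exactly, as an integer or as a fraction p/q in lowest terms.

-1120

Part I: f(2) = 3*(-6) + 1*(-8) = -26; iterating: f(2)=-26, f(3)=-84, f(4)=-278, f(5)=-918, f(6)=-3032, f(7)=-10014, f(8)=-33074, f(9)=-109236, f(10)=-360782, f(11)=-1191582, f(12)=-3935528, f(13)=-12998166; answer -12998166
Part II: R1 = -12998166; w = 3; total draws C(9,2) = 36; favorable C(6,2) = 15; P = 5/12; answer 5/12
Part III: R2 = 5/12; threaded value p + q = 17; c = -7; remainder = value at the root: 4*(-7)^3 + 6*(-7)^2 + 6*(-7)^1 = (-1372) + (294) + (-42) = -1120; answer -1120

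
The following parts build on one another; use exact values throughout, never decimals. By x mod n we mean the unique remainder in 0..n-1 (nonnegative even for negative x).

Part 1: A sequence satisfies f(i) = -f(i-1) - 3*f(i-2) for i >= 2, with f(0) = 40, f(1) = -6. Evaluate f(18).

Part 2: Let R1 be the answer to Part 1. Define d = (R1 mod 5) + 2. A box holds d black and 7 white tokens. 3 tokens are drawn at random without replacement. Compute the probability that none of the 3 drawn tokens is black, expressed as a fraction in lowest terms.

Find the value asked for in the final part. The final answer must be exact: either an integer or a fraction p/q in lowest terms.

Part 1: f(2) = -1*(-6) - 3*(40) = -114; iterating: f(2)=-114, f(3)=132, f(4)=210, f(5)=-606, f(6)=-24, f(7)=1842, f(8)=-1770, f(9)=-3756, f(10)=9066, f(11)=2202, f(12)=-29400, f(13)=22794, f(14)=65406, f(15)=-133788, f(16)=-62430, f(17)=463794, f(18)=-276504; answer -276504
Part 2: R1 = -276504; d = 3; total draws C(10,3) = 120; favorable C(7,3) = 35; P = 7/24; answer 7/24

7/24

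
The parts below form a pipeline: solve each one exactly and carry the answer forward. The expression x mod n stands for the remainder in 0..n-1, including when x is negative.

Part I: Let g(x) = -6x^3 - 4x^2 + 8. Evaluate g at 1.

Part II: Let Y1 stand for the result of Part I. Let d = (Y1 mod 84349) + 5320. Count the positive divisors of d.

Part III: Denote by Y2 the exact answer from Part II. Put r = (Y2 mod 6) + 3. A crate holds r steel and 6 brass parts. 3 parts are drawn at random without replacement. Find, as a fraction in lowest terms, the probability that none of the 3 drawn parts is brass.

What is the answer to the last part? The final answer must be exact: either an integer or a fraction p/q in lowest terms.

35/286

Part I: -6*(1)^3 - 4*(1)^2 + 8 = (-6) + (-4) + (8) = -2; answer -2
Part II: Y1 = -2; d = 89667; 89667 = 3^7 * 41; number of divisors = (7+1) * (1+1) = 16; answer 16
Part III: Y2 = 16; r = 7; total draws C(13,3) = 286; favorable C(7,3) = 35; P = 35/286; answer 35/286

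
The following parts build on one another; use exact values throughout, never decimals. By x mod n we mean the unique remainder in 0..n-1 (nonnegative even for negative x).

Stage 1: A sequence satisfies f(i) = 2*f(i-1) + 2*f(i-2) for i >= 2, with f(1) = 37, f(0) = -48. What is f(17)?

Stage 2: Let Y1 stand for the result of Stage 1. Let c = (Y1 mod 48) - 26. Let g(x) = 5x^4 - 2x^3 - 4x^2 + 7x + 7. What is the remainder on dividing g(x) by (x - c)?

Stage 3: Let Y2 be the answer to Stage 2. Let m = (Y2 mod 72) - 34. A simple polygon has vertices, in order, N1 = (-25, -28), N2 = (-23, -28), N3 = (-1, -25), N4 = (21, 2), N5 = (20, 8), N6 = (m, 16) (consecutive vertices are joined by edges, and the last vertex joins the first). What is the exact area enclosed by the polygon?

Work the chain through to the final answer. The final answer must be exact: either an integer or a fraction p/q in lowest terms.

Stage 1: f(2) = 2*(37) + 2*(-48) = -22; iterating: f(2)=-22, f(3)=30, f(4)=16, f(5)=92, f(6)=216, f(7)=616, f(8)=1664, f(9)=4560, f(10)=12448, f(11)=34016, f(12)=92928, f(13)=253888, f(14)=693632, f(15)=1895040, f(16)=5177344, f(17)=14144768; answer 14144768
Stage 2: Y1 = 14144768; c = 6; remainder = value at the root: 5*(6)^4 - 2*(6)^3 - 4*(6)^2 + 7*(6)^1 + 7 = (6480) + (-432) + (-144) + (42) + (7) = 5953; answer 5953
Stage 3: Y2 = 5953; m = 15; cross terms: (-25*-28 - -23*-28)=56, (-23*-25 - -1*-28)=547, (-1*2 - 21*-25)=523, (21*8 - 20*2)=128, (20*16 - 15*8)=200, (15*-28 - -25*16)=-20; twice the area = |1434| = 1434; area = 717; answer 717

717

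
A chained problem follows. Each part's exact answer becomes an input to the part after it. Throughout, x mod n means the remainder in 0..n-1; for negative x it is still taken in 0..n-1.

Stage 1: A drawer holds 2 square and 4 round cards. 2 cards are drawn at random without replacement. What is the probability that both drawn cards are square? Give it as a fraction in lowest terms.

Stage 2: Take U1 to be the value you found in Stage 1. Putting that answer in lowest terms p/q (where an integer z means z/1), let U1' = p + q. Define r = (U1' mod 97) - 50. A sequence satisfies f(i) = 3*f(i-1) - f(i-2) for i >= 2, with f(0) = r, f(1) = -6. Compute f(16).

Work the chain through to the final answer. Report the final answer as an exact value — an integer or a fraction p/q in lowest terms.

Stage 1: total draws C(6,2) = 15; favorable C(2,2) = 1; P = 1/15; answer 1/15
Stage 2: U1 = 1/15; threaded value p + q = 16; r = -34; f(2) = 3*(-6) - 1*(-34) = 16; iterating: f(2)=16, f(3)=54, f(4)=146, f(5)=384, f(6)=1006, f(7)=2634, f(8)=6896, f(9)=18054, f(10)=47266, f(11)=123744, f(12)=323966, f(13)=848154, f(14)=2220496, f(15)=5813334, f(16)=15219506; answer 15219506

15219506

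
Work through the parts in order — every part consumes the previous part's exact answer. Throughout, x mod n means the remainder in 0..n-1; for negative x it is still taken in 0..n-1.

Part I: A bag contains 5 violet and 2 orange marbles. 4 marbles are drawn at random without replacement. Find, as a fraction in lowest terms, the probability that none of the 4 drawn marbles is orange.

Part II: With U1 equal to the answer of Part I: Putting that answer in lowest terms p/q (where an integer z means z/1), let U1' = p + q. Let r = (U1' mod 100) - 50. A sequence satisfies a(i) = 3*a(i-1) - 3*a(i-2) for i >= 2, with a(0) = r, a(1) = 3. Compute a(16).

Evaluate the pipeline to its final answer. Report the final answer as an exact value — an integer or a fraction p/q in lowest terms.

Part I: total draws C(7,4) = 35; favorable C(5,4) = 5; P = 1/7; answer 1/7
Part II: U1 = 1/7; threaded value p + q = 8; r = -42; a(2) = 3*(3) - 3*(-42) = 135; iterating: a(2)=135, a(3)=396, a(4)=783, a(5)=1161, a(6)=1134, a(7)=-81, a(8)=-3645, a(9)=-10692, a(10)=-21141, a(11)=-31347, a(12)=-30618, a(13)=2187, a(14)=98415, a(15)=288684, a(16)=570807; answer 570807

570807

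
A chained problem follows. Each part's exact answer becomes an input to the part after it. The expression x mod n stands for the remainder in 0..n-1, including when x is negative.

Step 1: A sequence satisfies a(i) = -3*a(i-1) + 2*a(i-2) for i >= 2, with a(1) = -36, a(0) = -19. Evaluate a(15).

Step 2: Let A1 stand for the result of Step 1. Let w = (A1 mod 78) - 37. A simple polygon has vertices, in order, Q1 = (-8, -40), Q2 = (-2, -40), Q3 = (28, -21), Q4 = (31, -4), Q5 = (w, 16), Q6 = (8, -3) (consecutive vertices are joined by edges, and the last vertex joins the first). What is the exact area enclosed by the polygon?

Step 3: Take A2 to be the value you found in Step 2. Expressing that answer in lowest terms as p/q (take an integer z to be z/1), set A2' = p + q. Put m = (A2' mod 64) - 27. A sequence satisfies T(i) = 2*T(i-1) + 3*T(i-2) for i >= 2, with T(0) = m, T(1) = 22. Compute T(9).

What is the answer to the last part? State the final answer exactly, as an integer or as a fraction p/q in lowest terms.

Step 1: a(2) = -3*(-36) + 2*(-19) = 70; iterating: a(2)=70, a(3)=-282, a(4)=986, a(5)=-3522, a(6)=12538, a(7)=-44658, a(8)=159050, a(9)=-566466, a(10)=2017498, a(11)=-7185426, a(12)=25591274, a(13)=-91144674, a(14)=324616570, a(15)=-1156139058; answer -1156139058
Step 2: A1 = -1156139058; w = -7; cross terms: (-8*-40 - -2*-40)=240, (-2*-21 - 28*-40)=1162, (28*-4 - 31*-21)=539, (31*16 - -7*-4)=468, (-7*-3 - 8*16)=-107, (8*-40 - -8*-3)=-344; twice the area = |1958| = 1958; area = 979; answer 979
Step 3: A2 = 979; threaded value p + q = 980; m = -7; T(2) = 2*(22) + 3*(-7) = 23; iterating: T(2)=23, T(3)=112, T(4)=293, T(5)=922, T(6)=2723, T(7)=8212, T(8)=24593, T(9)=73822; answer 73822

73822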